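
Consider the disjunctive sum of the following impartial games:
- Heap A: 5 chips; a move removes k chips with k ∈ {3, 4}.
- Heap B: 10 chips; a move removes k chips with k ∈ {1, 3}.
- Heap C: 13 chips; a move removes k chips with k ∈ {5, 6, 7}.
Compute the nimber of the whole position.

1

Grundy values for heap A (subtraction set {3, 4}):
g(0) = mex{} = 0
g(1) = mex{} = 0
g(2) = mex{} = 0
g(3) = mex{0} = 1
g(4) = mex{0} = 1
g(5) = mex{0} = 1
So g(5) = 1.
For heap B, compute g(0), g(1), … with moves {1, 3}:
k:     0  1  2  3  4  5  6  7  8  9 10
g(k):  0  1  0  1  0  1  0  1  0  1  0
So g(10) = 0.
Grundy values for heap C (subtraction set {5, 6, 7}):
g(0) = mex{} = 0
g(1) = mex{} = 0
g(2) = mex{} = 0
g(3) = mex{} = 0
g(4) = mex{} = 0
g(5) = mex{0} = 1
g(6) = mex{0} = 1
g(7) = mex{0} = 1
g(8) = mex{0} = 1
g(9) = mex{0} = 1
g(10) = mex{0,1} = 2
g(11) = mex{0,1} = 2
g(12) = mex{1} = 0
g(13) = mex{1} = 0
So g(13) = 0.
By the Sprague-Grundy theorem, the Grundy value of a sum of independent games is the XOR of the component values.
Combined value = 1 XOR 0 XOR 0 = 1.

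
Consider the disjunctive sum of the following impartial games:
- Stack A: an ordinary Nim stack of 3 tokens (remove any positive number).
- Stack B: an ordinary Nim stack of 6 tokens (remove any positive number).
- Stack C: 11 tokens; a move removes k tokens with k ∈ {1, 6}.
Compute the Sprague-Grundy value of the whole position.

5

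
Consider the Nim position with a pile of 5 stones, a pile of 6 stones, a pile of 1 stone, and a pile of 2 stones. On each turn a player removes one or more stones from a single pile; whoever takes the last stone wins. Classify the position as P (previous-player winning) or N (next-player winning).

P-position

Nim-sum: 5 XOR 6 XOR 1 XOR 2 = 0.
The nim-sum is 0, so this is a P-position: the player to move is in a losing position under optimal play.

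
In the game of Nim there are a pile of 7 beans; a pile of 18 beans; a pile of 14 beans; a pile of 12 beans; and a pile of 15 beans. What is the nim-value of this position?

24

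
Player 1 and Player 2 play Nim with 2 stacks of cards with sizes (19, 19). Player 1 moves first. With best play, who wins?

Player 2 wins

Compute the nim-sum pairwise:
19 ⊕ 19 = 0
The nim-sum is 0, so this is a P-position: the player to move is in a losing position under optimal play; Player 1 is about to move from it and so loses — Player 2 wins.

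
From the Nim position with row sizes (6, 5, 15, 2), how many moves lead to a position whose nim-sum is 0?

Nim-sum: 6 ^ 5 ^ 15 ^ 2 = 14.
The overall nim-sum is X = 14. A row of size p has a winning move iff p XOR X < p (reduce it to p XOR X).
  6: 6 XOR 14 = 8 ≥ 6 — no move.
  5: 5 XOR 14 = 11 ≥ 5 — no move.
  15: 15 XOR 14 = 1 < 15 — winning move (to 1).
  2: 2 XOR 14 = 12 ≥ 2 — no move.
That gives 1 winning move.

1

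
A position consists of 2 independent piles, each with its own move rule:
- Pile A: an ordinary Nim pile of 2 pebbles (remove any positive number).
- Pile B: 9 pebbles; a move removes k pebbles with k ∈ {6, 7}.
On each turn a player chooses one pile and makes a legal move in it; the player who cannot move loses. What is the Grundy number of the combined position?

3

Pile A is a plain Nim pile of size 2, so its Grundy value is 2.
Grundy values for pile B (subtraction set {6, 7}):
g(0) = mex{} = 0
g(1) = mex{} = 0
g(2) = mex{} = 0
g(3) = mex{} = 0
g(4) = mex{} = 0
g(5) = mex{} = 0
g(6) = mex{0} = 1
g(7) = mex{0} = 1
g(8) = mex{0} = 1
g(9) = mex{0} = 1
So g(9) = 1.
By the Sprague-Grundy theorem, the Grundy value of a sum of independent games is the XOR of the component values.
Combined value = 2 XOR 1 = 3.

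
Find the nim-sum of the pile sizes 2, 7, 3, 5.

3

Write each in binary and XOR column by column:
  010  (2)
  111  (7)
  011  (3)
  101  (5)
  ---
  011  (3)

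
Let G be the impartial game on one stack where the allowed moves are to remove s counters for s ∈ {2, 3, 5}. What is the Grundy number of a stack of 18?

2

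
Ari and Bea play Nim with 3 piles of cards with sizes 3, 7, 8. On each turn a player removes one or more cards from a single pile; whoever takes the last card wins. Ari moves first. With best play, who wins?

Ari wins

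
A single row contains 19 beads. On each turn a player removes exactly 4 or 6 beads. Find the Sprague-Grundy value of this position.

2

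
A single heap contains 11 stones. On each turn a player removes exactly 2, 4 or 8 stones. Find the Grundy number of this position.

2

Grundy values for subtraction set {2, 4, 8}:
g(0) = mex{} = 0
g(1) = mex{} = 0
g(2) = mex{0} = 1
g(3) = mex{0} = 1
g(4) = mex{0,1} = 2
g(5) = mex{0,1} = 2
g(6) = mex{1,2} = 0
g(7) = mex{1,2} = 0
g(8) = mex{0,2} = 1
g(9) = mex{0,2} = 1
g(10) = mex{0,1} = 2
g(11) = mex{0,1} = 2
So g(11) = 2.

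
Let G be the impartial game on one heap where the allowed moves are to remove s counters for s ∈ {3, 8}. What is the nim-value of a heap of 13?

Compute g(0), g(1), … for moves {3, 8}:
k:     0  1  2  3  4  5  6  7  8  9 10 11 12 13
g(k):  0  0  0  1  1  1  0  0  2  1  1  0  0  0
So g(13) = 0.

0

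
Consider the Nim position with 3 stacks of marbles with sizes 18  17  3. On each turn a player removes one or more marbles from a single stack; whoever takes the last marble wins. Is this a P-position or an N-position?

Write each in binary and XOR column by column:
  10010  (18)
  10001  (17)
  00011  (3)
  -----
  00000  (0)
The nim-sum is 0, so this is a P-position: the player to move is in a losing position under optimal play.

P-position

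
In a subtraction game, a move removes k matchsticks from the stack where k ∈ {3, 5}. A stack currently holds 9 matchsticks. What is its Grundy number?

0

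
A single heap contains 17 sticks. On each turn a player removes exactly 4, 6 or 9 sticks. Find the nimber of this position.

1

Build the Grundy sequence with g(k) = mex{g(k−s) : s ∈ {4, 6, 9}, s ≤ k}:
k:     0  1  2  3  4  5  6  7  8  9 10 11 12 13 14 15 16 17
g(k):  0  0  0  0  1  1  1  1  2  2  2  2  3  0  0  0  0  1
So g(17) = 1.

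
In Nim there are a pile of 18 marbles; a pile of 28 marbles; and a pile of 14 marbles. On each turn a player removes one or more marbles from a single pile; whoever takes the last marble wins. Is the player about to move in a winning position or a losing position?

Write each in binary and XOR column by column:
  10010  (18)
  11100  (28)
  01110  (14)
  -----
  00000  (0)
The nim-sum is 0, so this is a P-position: the player to move is in a losing position under optimal play.

Losing position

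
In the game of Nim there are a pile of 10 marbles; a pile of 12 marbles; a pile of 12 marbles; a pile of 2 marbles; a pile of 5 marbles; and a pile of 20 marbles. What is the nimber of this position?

Nim-sum: 10 XOR 12 XOR 12 XOR 2 XOR 5 XOR 20 = 25.

25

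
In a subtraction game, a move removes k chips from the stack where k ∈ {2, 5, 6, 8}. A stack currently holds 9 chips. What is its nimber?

Build the Grundy sequence with g(k) = mex{g(k−s) : s ∈ {2, 5, 6, 8}, s ≤ k}:
k:     0  1  2  3  4  5  6  7  8  9
g(k):  0  0  1  1  0  2  1  3  2  2
So g(9) = 2.

2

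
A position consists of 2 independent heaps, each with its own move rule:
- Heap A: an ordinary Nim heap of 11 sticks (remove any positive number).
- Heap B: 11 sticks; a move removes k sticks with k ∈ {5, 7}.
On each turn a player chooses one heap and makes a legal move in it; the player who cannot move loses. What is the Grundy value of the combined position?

9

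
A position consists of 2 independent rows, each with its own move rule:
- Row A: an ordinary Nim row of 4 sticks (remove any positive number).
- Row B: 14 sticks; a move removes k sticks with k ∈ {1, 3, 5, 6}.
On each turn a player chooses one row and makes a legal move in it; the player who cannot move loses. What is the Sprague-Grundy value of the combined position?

Row A is a plain Nim row of size 4, so its Grundy value is 4.
For row B, compute g(0), g(1), … with moves {1, 3, 5, 6}:
g(0) = mex{} = 0
g(1) = mex{0} = 1
g(2) = mex{1} = 0
g(3) = mex{0} = 1
g(4) = mex{1} = 0
g(5) = mex{0} = 1
g(6) = mex{0,1} = 2
g(7) = mex{0,1,2} = 3
g(8) = mex{0,1,3} = 2
g(9) = mex{0,1,2} = 3
g(10) = mex{0,1,3} = 2
g(11) = mex{1,2} = 0
g(12) = mex{0,2,3} = 1
g(13) = mex{1,2,3} = 0
g(14) = mex{0,2,3} = 1
So g(14) = 1.
The value of a disjunctive sum is the nim-sum of the parts.
Combined value = 4 ⊕ 1 = 5.

5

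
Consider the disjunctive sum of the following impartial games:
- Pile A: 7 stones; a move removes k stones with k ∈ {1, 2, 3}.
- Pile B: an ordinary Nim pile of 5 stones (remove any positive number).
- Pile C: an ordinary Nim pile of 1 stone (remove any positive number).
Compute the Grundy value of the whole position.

For pile A, compute g(0), g(1), … with moves {1, 2, 3}:
k:     0  1  2  3  4  5  6  7
g(k):  0  1  2  3  0  1  2  3
So g(7) = 3.
Pile B is a plain Nim pile of size 5, so its Grundy value is 5.
Pile C is a plain Nim pile of size 1, so its Grundy value is 1.
The value of a disjunctive sum is the nim-sum of the parts.
Combined value = 3 ⊕ 5 ⊕ 1 = 7.

7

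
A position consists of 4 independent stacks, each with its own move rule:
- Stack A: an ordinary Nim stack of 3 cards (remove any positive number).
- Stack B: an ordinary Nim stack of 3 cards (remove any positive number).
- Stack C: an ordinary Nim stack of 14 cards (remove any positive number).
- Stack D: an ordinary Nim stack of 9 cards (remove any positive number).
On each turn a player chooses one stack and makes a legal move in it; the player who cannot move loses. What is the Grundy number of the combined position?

7

Stack A is a plain Nim stack of size 3, so its Grundy value is 3.
Stack B is a plain Nim stack of size 3, so its Grundy value is 3.
Stack C is a plain Nim stack of size 14, so its Grundy value is 14.
Stack D is a plain Nim stack of size 9, so its Grundy value is 9.
The value of a disjunctive sum is the nim-sum of the parts.
Combined value = 3 XOR 3 XOR 14 XOR 9 = 7.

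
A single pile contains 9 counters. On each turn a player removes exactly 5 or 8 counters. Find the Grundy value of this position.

Build the Grundy sequence with g(k) = mex{g(k−s) : s ∈ {5, 8}, s ≤ k}:
g(0) = mex{} = 0
g(1) = mex{} = 0
g(2) = mex{} = 0
g(3) = mex{} = 0
g(4) = mex{} = 0
g(5) = mex{0} = 1
g(6) = mex{0} = 1
g(7) = mex{0} = 1
g(8) = mex{0} = 1
g(9) = mex{0} = 1
So g(9) = 1.

1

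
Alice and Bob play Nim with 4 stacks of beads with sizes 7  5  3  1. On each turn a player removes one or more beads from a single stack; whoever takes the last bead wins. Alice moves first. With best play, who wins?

Bob wins

Compute the nim-sum pairwise:
7 ^ 5 = 2
2 ^ 3 = 1
1 ^ 1 = 0
The nim-sum is 0, so this is a P-position: the player to move is in a losing position under optimal play; Alice is about to move from it and so loses — Bob wins.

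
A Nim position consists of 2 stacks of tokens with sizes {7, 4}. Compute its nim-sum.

3

Compute the nim-sum pairwise:
7 XOR 4 = 3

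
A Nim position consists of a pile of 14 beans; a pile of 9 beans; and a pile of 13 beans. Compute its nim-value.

Compute the nim-sum pairwise:
14 XOR 9 = 7
7 XOR 13 = 10

10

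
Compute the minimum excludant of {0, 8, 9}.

0 is in the set but 1 is not, so the mex is 1.

1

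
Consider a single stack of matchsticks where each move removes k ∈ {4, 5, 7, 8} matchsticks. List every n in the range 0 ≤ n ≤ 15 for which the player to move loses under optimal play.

Build the Grundy sequence with g(k) = mex{g(k−s) : s ∈ {4, 5, 7, 8}, s ≤ k}:
k:     0  1  2  3  4  5  6  7  8  9 10 11 12 13 14 15
g(k):  0  0  0  0  1  1  1  1  2  2  2  2  0  0  0  0
The P-positions (g = 0) in 0..15 are 0, 1, 2, 3, 12, 13, 14, 15.

0, 1, 2, 3, 12, 13, 14, 15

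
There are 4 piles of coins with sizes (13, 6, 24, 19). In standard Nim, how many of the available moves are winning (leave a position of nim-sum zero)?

Compute the nim-sum pairwise:
13 ^ 6 = 11
11 ^ 24 = 19
19 ^ 19 = 0
The nim-sum is already 0, so every move leaves a nonzero nim-sum — there are no winning moves.

0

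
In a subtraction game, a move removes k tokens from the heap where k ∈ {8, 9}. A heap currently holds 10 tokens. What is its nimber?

1

Build the Grundy sequence with g(k) = mex{g(k−s) : s ∈ {8, 9}, s ≤ k}:
g(0) = mex{} = 0
g(1) = mex{} = 0
g(2) = mex{} = 0
g(3) = mex{} = 0
g(4) = mex{} = 0
g(5) = mex{} = 0
g(6) = mex{} = 0
g(7) = mex{} = 0
g(8) = mex{0} = 1
g(9) = mex{0} = 1
g(10) = mex{0} = 1
So g(10) = 1.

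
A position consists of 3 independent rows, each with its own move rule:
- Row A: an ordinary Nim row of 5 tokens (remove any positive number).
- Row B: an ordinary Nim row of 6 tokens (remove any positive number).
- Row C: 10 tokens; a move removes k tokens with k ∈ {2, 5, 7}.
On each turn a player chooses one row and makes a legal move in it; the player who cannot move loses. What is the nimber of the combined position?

3

Row A is a plain Nim row of size 5, so its Grundy value is 5.
Row B is a plain Nim row of size 6, so its Grundy value is 6.
For row C, compute g(0), g(1), … with moves {2, 5, 7}:
g(0) = mex{} = 0
g(1) = mex{} = 0
g(2) = mex{0} = 1
g(3) = mex{0} = 1
g(4) = mex{1} = 0
g(5) = mex{0,1} = 2
g(6) = mex{0} = 1
g(7) = mex{0,1,2} = 3
g(8) = mex{0,1} = 2
g(9) = mex{0,1,3} = 2
g(10) = mex{1,2} = 0
So g(10) = 0.
The value of a disjunctive sum is the nim-sum of the parts.
Combined value = 5 XOR 6 XOR 0 = 3.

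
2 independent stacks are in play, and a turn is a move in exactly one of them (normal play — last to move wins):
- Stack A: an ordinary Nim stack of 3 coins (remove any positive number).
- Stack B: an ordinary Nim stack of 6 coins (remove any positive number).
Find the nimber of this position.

Stack A is a plain Nim stack of size 3, so its Grundy value is 3.
Stack B is a plain Nim stack of size 6, so its Grundy value is 6.
By the Sprague-Grundy theorem, the Grundy value of a sum of independent games is the XOR of the component values.
Combined value = 3 ⊕ 6 = 5.

5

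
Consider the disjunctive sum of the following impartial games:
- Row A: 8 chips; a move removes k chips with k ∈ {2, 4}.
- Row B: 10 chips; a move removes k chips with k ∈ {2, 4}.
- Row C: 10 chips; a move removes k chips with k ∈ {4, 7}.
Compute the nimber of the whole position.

Grundy values for row A (subtraction set {2, 4}):
k:     0  1  2  3  4  5  6  7  8
g(k):  0  0  1  1  2  2  0  0  1
So g(8) = 1.
Build the Grundy sequence for row B with g(k) = mex{g(k−s) : s ∈ {2, 4}, s ≤ k}:
k:     0  1  2  3  4  5  6  7  8  9 10
g(k):  0  0  1  1  2  2  0  0  1  1  2
So g(10) = 2.
Grundy values for row C (subtraction set {4, 7}):
g(0) = mex{} = 0
g(1) = mex{} = 0
g(2) = mex{} = 0
g(3) = mex{} = 0
g(4) = mex{0} = 1
g(5) = mex{0} = 1
g(6) = mex{0} = 1
g(7) = mex{0} = 1
g(8) = mex{0,1} = 2
g(9) = mex{0,1} = 2
g(10) = mex{0,1} = 2
So g(10) = 2.
By the Sprague-Grundy theorem, the Grundy value of a sum of independent games is the XOR of the component values.
Combined value = 1 XOR 2 XOR 2 = 1.

1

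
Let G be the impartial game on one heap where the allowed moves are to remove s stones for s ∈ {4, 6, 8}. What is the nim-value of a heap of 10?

Build the Grundy sequence with g(k) = mex{g(k−s) : s ∈ {4, 6, 8}, s ≤ k}:
g(0) = mex{} = 0
g(1) = mex{} = 0
g(2) = mex{} = 0
g(3) = mex{} = 0
g(4) = mex{0} = 1
g(5) = mex{0} = 1
g(6) = mex{0} = 1
g(7) = mex{0} = 1
g(8) = mex{0,1} = 2
g(9) = mex{0,1} = 2
g(10) = mex{0,1} = 2
So g(10) = 2.

2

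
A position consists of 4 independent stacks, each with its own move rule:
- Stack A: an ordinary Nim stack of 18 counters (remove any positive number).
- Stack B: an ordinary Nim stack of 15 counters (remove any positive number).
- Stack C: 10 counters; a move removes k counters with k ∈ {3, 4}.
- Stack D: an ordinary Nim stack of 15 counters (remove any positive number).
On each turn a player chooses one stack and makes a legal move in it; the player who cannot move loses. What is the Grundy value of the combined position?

Stack A is a plain Nim stack of size 18, so its Grundy value is 18.
Stack B is a plain Nim stack of size 15, so its Grundy value is 15.
Grundy values for stack C (subtraction set {3, 4}):
k:     0  1  2  3  4  5  6  7  8  9 10
g(k):  0  0  0  1  1  1  2  0  0  0  1
So g(10) = 1.
Stack D is a plain Nim stack of size 15, so its Grundy value is 15.
The value of a disjunctive sum is the nim-sum of the parts.
Combined value = 18 XOR 15 XOR 1 XOR 15 = 19.

19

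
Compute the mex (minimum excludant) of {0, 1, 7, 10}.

2

The values 0, 1 are all present; 2 is the first non-negative integer missing from the set.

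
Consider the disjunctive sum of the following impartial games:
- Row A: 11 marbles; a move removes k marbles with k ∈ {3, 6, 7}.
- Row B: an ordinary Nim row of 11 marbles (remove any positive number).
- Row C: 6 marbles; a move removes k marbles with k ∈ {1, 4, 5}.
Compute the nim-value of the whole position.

9

For row A, compute g(0), g(1), … with moves {3, 6, 7}:
g(0) = mex{} = 0
g(1) = mex{} = 0
g(2) = mex{} = 0
g(3) = mex{0} = 1
g(4) = mex{0} = 1
g(5) = mex{0} = 1
g(6) = mex{0,1} = 2
g(7) = mex{0,1} = 2
g(8) = mex{0,1} = 2
g(9) = mex{0,1,2} = 3
g(10) = mex{1,2} = 0
g(11) = mex{1,2} = 0
So g(11) = 0.
Row B is a plain Nim row of size 11, so its Grundy value is 11.
Build the Grundy sequence for row C with g(k) = mex{g(k−s) : s ∈ {1, 4, 5}, s ≤ k}:
g(0) = mex{} = 0
g(1) = mex{0} = 1
g(2) = mex{1} = 0
g(3) = mex{0} = 1
g(4) = mex{0,1} = 2
g(5) = mex{0,1,2} = 3
g(6) = mex{0,1,3} = 2
So g(6) = 2.
By the Sprague-Grundy theorem, the Grundy value of a sum of independent games is the XOR of the component values.
Combined value = 0 XOR 11 XOR 2 = 9.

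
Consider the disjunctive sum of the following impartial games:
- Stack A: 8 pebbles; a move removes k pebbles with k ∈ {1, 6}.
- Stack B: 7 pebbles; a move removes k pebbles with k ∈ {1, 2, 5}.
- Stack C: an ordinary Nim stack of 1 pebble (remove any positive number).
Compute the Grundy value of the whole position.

1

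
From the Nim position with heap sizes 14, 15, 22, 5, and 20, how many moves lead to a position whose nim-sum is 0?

Nim-sum: 14 ⊕ 15 ⊕ 22 ⊕ 5 ⊕ 20 = 6.
The overall nim-sum is X = 6. A heap of size p has a winning move iff p XOR X < p (reduce it to p XOR X).
  14: 14 XOR 6 = 8 < 14 — winning move (to 8).
  15: 15 XOR 6 = 9 < 15 — winning move (to 9).
  22: 22 XOR 6 = 16 < 22 — winning move (to 16).
  5: 5 XOR 6 = 3 < 5 — winning move (to 3).
  20: 20 XOR 6 = 18 < 20 — winning move (to 18).
That gives 5 winning moves.

5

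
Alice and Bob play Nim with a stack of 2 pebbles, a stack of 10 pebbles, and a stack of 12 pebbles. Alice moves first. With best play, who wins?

In binary:
  0010  (2)
  1010  (10)
  1100  (12)
  ----
  0100  (4)
The nim-sum is 4 ≠ 0, so this is an N-position: the player to move can win; Alice has a winning move.

Alice wins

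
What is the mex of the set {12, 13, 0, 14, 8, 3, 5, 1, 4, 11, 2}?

6

The values 0, 1, 2, 3, 4, 5 are all present; 6 is the first non-negative integer missing from the set.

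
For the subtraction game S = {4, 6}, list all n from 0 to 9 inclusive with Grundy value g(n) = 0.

0, 1, 2, 3

Grundy values for subtraction set {4, 6}:
k:     0  1  2  3  4  5  6  7  8  9
g(k):  0  0  0  0  1  1  1  1  2  2
The P-positions (g = 0) in 0..9 are 0, 1, 2, 3.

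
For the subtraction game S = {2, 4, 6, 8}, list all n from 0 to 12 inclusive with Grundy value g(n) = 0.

Grundy values for subtraction set {2, 4, 6, 8}:
g(0) = mex{} = 0
g(1) = mex{} = 0
g(2) = mex{0} = 1
g(3) = mex{0} = 1
g(4) = mex{0,1} = 2
g(5) = mex{0,1} = 2
g(6) = mex{0,1,2} = 3
g(7) = mex{0,1,2} = 3
g(8) = mex{0,1,2,3} = 4
g(9) = mex{0,1,2,3} = 4
g(10) = mex{1,2,3,4} = 0
g(11) = mex{1,2,3,4} = 0
g(12) = mex{0,2,3,4} = 1
The P-positions (g = 0) in 0..12 are 0, 1, 10, 11.

0, 1, 10, 11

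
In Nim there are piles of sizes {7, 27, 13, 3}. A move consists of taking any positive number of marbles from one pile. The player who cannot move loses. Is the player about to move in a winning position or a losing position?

Winning position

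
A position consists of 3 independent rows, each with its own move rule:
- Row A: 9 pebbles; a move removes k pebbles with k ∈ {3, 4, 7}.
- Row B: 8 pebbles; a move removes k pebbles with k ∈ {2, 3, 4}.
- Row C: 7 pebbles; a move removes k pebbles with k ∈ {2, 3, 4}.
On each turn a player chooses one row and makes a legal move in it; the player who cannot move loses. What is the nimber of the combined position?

2

Grundy values for row A (subtraction set {3, 4, 7}):
g(0) = mex{} = 0
g(1) = mex{} = 0
g(2) = mex{} = 0
g(3) = mex{0} = 1
g(4) = mex{0} = 1
g(5) = mex{0} = 1
g(6) = mex{0,1} = 2
g(7) = mex{0,1} = 2
g(8) = mex{0,1} = 2
g(9) = mex{0,1,2} = 3
So g(9) = 3.
Build the Grundy sequence for row B with g(k) = mex{g(k−s) : s ∈ {2, 3, 4}, s ≤ k}:
k:     0  1  2  3  4  5  6  7  8
g(k):  0  0  1  1  2  2  0  0  1
So g(8) = 1.
Grundy values for row C (subtraction set {2, 3, 4}):
k:     0  1  2  3  4  5  6  7
g(k):  0  0  1  1  2  2  0  0
So g(7) = 0.
By the Sprague-Grundy theorem, the Grundy value of a sum of independent games is the XOR of the component values.
Combined value = 3 XOR 1 XOR 0 = 2.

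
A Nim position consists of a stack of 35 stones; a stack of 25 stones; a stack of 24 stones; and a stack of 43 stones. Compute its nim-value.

Compute the nim-sum pairwise:
35 XOR 25 = 58
58 XOR 24 = 34
34 XOR 43 = 9

9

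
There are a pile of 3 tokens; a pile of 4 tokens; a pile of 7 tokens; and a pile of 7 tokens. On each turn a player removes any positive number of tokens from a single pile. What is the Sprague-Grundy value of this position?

7

Compute the nim-sum pairwise:
3 XOR 4 = 7
7 XOR 7 = 0
0 XOR 7 = 7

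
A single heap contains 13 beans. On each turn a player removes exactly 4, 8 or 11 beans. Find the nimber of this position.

3

Compute g(0), g(1), … for moves {4, 8, 11}:
g(0) = mex{} = 0
g(1) = mex{} = 0
g(2) = mex{} = 0
g(3) = mex{} = 0
g(4) = mex{0} = 1
g(5) = mex{0} = 1
g(6) = mex{0} = 1
g(7) = mex{0} = 1
g(8) = mex{0,1} = 2
g(9) = mex{0,1} = 2
g(10) = mex{0,1} = 2
g(11) = mex{0,1} = 2
g(12) = mex{0,1,2} = 3
g(13) = mex{0,1,2} = 3
So g(13) = 3.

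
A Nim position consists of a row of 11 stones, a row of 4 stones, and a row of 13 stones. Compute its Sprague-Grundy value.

Nim-sum: 11 ⊕ 4 ⊕ 13 = 2.

2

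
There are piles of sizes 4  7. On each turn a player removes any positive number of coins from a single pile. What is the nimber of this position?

Compute the nim-sum pairwise:
4 ⊕ 7 = 3

3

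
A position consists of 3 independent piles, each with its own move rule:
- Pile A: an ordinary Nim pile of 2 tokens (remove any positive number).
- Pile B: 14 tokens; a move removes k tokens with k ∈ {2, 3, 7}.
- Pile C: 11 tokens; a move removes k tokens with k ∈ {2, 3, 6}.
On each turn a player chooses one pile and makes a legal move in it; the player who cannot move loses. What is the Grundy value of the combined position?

Pile A is a plain Nim pile of size 2, so its Grundy value is 2.
Build the Grundy sequence for pile B with g(k) = mex{g(k−s) : s ∈ {2, 3, 7}, s ≤ k}:
g(0) = mex{} = 0
g(1) = mex{} = 0
g(2) = mex{0} = 1
g(3) = mex{0} = 1
g(4) = mex{0,1} = 2
g(5) = mex{1} = 0
g(6) = mex{1,2} = 0
g(7) = mex{0,2} = 1
g(8) = mex{0} = 1
g(9) = mex{0,1} = 2
g(10) = mex{1} = 0
g(11) = mex{1,2} = 0
g(12) = mex{0,2} = 1
g(13) = mex{0} = 1
g(14) = mex{0,1} = 2
So g(14) = 2.
For pile C, compute g(0), g(1), … with moves {2, 3, 6}:
k:     0  1  2  3  4  5  6  7  8  9 10 11
g(k):  0  0  1  1  2  0  3  1  2  0  0  1
So g(11) = 1.
The value of a disjunctive sum is the nim-sum of the parts.
Combined value = 2 ⊕ 2 ⊕ 1 = 1.

1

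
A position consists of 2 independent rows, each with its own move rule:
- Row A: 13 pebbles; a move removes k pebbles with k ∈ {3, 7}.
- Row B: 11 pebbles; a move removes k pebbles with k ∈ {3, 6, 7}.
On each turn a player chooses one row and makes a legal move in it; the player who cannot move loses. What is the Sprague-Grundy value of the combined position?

1

Build the Grundy sequence for row A with g(k) = mex{g(k−s) : s ∈ {3, 7}, s ≤ k}:
g(0) = mex{} = 0
g(1) = mex{} = 0
g(2) = mex{} = 0
g(3) = mex{0} = 1
g(4) = mex{0} = 1
g(5) = mex{0} = 1
g(6) = mex{1} = 0
g(7) = mex{0,1} = 2
g(8) = mex{0,1} = 2
g(9) = mex{0} = 1
g(10) = mex{1,2} = 0
g(11) = mex{1,2} = 0
g(12) = mex{1} = 0
g(13) = mex{0} = 1
So g(13) = 1.
For row B, compute g(0), g(1), … with moves {3, 6, 7}:
k:     0  1  2  3  4  5  6  7  8  9 10 11
g(k):  0  0  0  1  1  1  2  2  2  3  0  0
So g(11) = 0.
By the Sprague-Grundy theorem, the Grundy value of a sum of independent games is the XOR of the component values.
Combined value = 1 XOR 0 = 1.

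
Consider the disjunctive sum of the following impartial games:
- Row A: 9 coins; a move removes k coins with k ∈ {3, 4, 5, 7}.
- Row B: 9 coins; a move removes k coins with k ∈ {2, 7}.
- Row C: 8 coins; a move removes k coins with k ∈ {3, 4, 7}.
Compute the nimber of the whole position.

1

Grundy values for row A (subtraction set {3, 4, 5, 7}):
g(0) = mex{} = 0
g(1) = mex{} = 0
g(2) = mex{} = 0
g(3) = mex{0} = 1
g(4) = mex{0} = 1
g(5) = mex{0} = 1
g(6) = mex{0,1} = 2
g(7) = mex{0,1} = 2
g(8) = mex{0,1} = 2
g(9) = mex{0,1,2} = 3
So g(9) = 3.
For row B, compute g(0), g(1), … with moves {2, 7}:
g(0) = mex{} = 0
g(1) = mex{} = 0
g(2) = mex{0} = 1
g(3) = mex{0} = 1
g(4) = mex{1} = 0
g(5) = mex{1} = 0
g(6) = mex{0} = 1
g(7) = mex{0} = 1
g(8) = mex{0,1} = 2
g(9) = mex{1} = 0
So g(9) = 0.
For row C, compute g(0), g(1), … with moves {3, 4, 7}:
g(0) = mex{} = 0
g(1) = mex{} = 0
g(2) = mex{} = 0
g(3) = mex{0} = 1
g(4) = mex{0} = 1
g(5) = mex{0} = 1
g(6) = mex{0,1} = 2
g(7) = mex{0,1} = 2
g(8) = mex{0,1} = 2
So g(8) = 2.
By the Sprague-Grundy theorem, the Grundy value of a sum of independent games is the XOR of the component values.
Combined value = 3 XOR 0 XOR 2 = 1.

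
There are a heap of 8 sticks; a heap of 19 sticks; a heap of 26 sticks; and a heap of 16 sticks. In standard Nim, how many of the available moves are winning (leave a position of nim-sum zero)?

Compute the nim-sum pairwise:
8 ^ 19 = 27
27 ^ 26 = 1
1 ^ 16 = 17
The overall nim-sum is X = 17. A heap of size p has a winning move iff p XOR X < p (reduce it to p XOR X).
  8: 8 XOR 17 = 25 ≥ 8 — no move.
  19: 19 XOR 17 = 2 < 19 — winning move (to 2).
  26: 26 XOR 17 = 11 < 26 — winning move (to 11).
  16: 16 XOR 17 = 1 < 16 — winning move (to 1).
That gives 3 winning moves.

3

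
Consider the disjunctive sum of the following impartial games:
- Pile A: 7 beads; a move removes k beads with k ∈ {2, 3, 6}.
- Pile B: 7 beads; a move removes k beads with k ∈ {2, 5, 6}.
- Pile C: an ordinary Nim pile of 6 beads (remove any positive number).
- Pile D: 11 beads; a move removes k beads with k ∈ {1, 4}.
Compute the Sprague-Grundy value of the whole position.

5

Build the Grundy sequence for pile A with g(k) = mex{g(k−s) : s ∈ {2, 3, 6}, s ≤ k}:
k:     0  1  2  3  4  5  6  7
g(k):  0  0  1  1  2  0  3  1
So g(7) = 1.
Build the Grundy sequence for pile B with g(k) = mex{g(k−s) : s ∈ {2, 5, 6}, s ≤ k}:
g(0) = mex{} = 0
g(1) = mex{} = 0
g(2) = mex{0} = 1
g(3) = mex{0} = 1
g(4) = mex{1} = 0
g(5) = mex{0,1} = 2
g(6) = mex{0} = 1
g(7) = mex{0,1,2} = 3
So g(7) = 3.
Pile C is a plain Nim pile of size 6, so its Grundy value is 6.
Build the Grundy sequence for pile D with g(k) = mex{g(k−s) : s ∈ {1, 4}, s ≤ k}:
k:     0  1  2  3  4  5  6  7  8  9 10 11
g(k):  0  1  0  1  2  0  1  0  1  2  0  1
So g(11) = 1.
The value of a disjunctive sum is the nim-sum of the parts.
Combined value = 1 ⊕ 3 ⊕ 6 ⊕ 1 = 5.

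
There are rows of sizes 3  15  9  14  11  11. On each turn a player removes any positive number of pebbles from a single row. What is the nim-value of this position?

11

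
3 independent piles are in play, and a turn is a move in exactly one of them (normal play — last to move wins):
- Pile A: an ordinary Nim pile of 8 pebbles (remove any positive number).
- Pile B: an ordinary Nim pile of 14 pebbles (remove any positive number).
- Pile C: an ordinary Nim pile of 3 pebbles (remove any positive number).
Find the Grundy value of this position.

Pile A is a plain Nim pile of size 8, so its Grundy value is 8.
Pile B is a plain Nim pile of size 14, so its Grundy value is 14.
Pile C is a plain Nim pile of size 3, so its Grundy value is 3.
The value of a disjunctive sum is the nim-sum of the parts.
Combined value = 8 XOR 14 XOR 3 = 5.

5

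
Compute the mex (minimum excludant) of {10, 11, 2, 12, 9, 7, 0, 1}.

3

The values 0, 1, 2 are all present; 3 is the first non-negative integer missing from the set.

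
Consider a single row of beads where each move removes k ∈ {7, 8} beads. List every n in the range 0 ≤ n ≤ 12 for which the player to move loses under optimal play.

0, 1, 2, 3, 4, 5, 6

Grundy values for subtraction set {7, 8}:
k:     0  1  2  3  4  5  6  7  8  9 10 11 12
g(k):  0  0  0  0  0  0  0  1  1  1  1  1  1
The P-positions (g = 0) in 0..12 are 0, 1, 2, 3, 4, 5, 6.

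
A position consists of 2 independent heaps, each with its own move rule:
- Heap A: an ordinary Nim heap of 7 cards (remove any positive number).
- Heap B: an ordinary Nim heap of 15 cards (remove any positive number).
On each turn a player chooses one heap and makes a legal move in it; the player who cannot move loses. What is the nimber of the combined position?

8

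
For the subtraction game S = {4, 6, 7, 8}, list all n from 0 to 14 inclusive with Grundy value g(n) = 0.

0, 1, 2, 3, 12, 13, 14

Build the Grundy sequence with g(k) = mex{g(k−s) : s ∈ {4, 6, 7, 8}, s ≤ k}:
k:     0  1  2  3  4  5  6  7  8  9 10 11 12 13 14
g(k):  0  0  0  0  1  1  1  1  2  2  2  2  0  0  0
The P-positions (g = 0) in 0..14 are 0, 1, 2, 3, 12, 13, 14.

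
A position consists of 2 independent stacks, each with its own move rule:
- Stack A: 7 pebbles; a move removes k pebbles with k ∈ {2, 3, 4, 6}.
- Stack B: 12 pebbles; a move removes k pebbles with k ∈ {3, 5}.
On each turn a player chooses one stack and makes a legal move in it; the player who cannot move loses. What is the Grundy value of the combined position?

For stack A, compute g(0), g(1), … with moves {2, 3, 4, 6}:
g(0) = mex{} = 0
g(1) = mex{} = 0
g(2) = mex{0} = 1
g(3) = mex{0} = 1
g(4) = mex{0,1} = 2
g(5) = mex{0,1} = 2
g(6) = mex{0,1,2} = 3
g(7) = mex{0,1,2} = 3
So g(7) = 3.
Build the Grundy sequence for stack B with g(k) = mex{g(k−s) : s ∈ {3, 5}, s ≤ k}:
k:     0  1  2  3  4  5  6  7  8  9 10 11 12
g(k):  0  0  0  1  1  1  2  2  0  0  0  1  1
So g(12) = 1.
By the Sprague-Grundy theorem, the Grundy value of a sum of independent games is the XOR of the component values.
Combined value = 3 XOR 1 = 2.

2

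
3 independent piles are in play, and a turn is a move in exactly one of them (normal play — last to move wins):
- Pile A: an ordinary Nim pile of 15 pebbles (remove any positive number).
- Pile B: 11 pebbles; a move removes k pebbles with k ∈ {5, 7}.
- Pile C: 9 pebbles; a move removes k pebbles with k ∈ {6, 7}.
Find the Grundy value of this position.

12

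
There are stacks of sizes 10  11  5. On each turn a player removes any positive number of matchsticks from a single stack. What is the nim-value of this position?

Nim-sum: 10 XOR 11 XOR 5 = 4.

4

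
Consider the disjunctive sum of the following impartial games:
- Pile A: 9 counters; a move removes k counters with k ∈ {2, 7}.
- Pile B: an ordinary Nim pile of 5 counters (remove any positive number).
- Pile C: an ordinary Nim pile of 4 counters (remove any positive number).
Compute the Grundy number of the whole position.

For pile A, compute g(0), g(1), … with moves {2, 7}:
g(0) = mex{} = 0
g(1) = mex{} = 0
g(2) = mex{0} = 1
g(3) = mex{0} = 1
g(4) = mex{1} = 0
g(5) = mex{1} = 0
g(6) = mex{0} = 1
g(7) = mex{0} = 1
g(8) = mex{0,1} = 2
g(9) = mex{1} = 0
So g(9) = 0.
Pile B is a plain Nim pile of size 5, so its Grundy value is 5.
Pile C is a plain Nim pile of size 4, so its Grundy value is 4.
By the Sprague-Grundy theorem, the Grundy value of a sum of independent games is the XOR of the component values.
Combined value = 0 XOR 5 XOR 4 = 1.

1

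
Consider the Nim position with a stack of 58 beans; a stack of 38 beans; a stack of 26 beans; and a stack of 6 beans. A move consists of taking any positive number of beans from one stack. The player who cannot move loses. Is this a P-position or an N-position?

Nim-sum: 58 ⊕ 38 ⊕ 26 ⊕ 6 = 0.
The nim-sum is 0, so this is a P-position: the player to move is in a losing position under optimal play.

P-position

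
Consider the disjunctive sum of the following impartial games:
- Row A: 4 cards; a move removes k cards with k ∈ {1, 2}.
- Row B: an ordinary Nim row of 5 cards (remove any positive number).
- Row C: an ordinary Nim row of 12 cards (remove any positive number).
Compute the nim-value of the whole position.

8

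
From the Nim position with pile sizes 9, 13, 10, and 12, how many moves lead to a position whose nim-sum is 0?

1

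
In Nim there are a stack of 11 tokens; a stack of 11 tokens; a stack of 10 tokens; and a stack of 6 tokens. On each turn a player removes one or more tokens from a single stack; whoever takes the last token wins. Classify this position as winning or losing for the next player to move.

Compute the nim-sum pairwise:
11 ^ 11 = 0
0 ^ 10 = 10
10 ^ 6 = 12
The nim-sum is 12 ≠ 0, so this is an N-position: the player to move can win.

Winning position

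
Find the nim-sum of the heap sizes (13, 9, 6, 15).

Compute the nim-sum pairwise:
13 XOR 9 = 4
4 XOR 6 = 2
2 XOR 15 = 13

13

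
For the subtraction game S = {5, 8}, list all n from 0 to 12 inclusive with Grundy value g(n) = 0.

0, 1, 2, 3, 4

Compute g(0), g(1), … for moves {5, 8}:
g(0) = mex{} = 0
g(1) = mex{} = 0
g(2) = mex{} = 0
g(3) = mex{} = 0
g(4) = mex{} = 0
g(5) = mex{0} = 1
g(6) = mex{0} = 1
g(7) = mex{0} = 1
g(8) = mex{0} = 1
g(9) = mex{0} = 1
g(10) = mex{0,1} = 2
g(11) = mex{0,1} = 2
g(12) = mex{0,1} = 2
The P-positions (g = 0) in 0..12 are 0, 1, 2, 3, 4.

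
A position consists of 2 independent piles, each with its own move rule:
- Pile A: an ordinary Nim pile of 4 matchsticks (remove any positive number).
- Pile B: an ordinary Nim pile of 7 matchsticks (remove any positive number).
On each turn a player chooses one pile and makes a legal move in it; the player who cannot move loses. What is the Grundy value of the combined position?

3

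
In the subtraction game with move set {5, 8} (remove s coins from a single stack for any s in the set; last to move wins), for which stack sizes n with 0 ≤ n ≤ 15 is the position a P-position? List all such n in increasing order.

Grundy values for subtraction set {5, 8}:
k:     0  1  2  3  4  5  6  7  8  9 10 11 12 13 14 15
g(k):  0  0  0  0  0  1  1  1  1  1  2  2  2  0  0  0
The P-positions (g = 0) in 0..15 are 0, 1, 2, 3, 4, 13, 14, 15.

0, 1, 2, 3, 4, 13, 14, 15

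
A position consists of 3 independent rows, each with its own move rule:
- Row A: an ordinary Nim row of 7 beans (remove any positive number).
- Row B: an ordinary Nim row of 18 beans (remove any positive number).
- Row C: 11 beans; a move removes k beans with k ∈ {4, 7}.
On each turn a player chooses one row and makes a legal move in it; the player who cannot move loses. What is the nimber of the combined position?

Row A is a plain Nim row of size 7, so its Grundy value is 7.
Row B is a plain Nim row of size 18, so its Grundy value is 18.
Build the Grundy sequence for row C with g(k) = mex{g(k−s) : s ∈ {4, 7}, s ≤ k}:
g(0) = mex{} = 0
g(1) = mex{} = 0
g(2) = mex{} = 0
g(3) = mex{} = 0
g(4) = mex{0} = 1
g(5) = mex{0} = 1
g(6) = mex{0} = 1
g(7) = mex{0} = 1
g(8) = mex{0,1} = 2
g(9) = mex{0,1} = 2
g(10) = mex{0,1} = 2
g(11) = mex{1} = 0
So g(11) = 0.
By the Sprague-Grundy theorem, the Grundy value of a sum of independent games is the XOR of the component values.
Combined value = 7 XOR 18 XOR 0 = 21.

21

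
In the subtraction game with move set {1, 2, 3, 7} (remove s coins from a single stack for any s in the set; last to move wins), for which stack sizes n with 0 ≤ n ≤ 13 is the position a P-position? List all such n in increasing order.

Compute g(0), g(1), … for moves {1, 2, 3, 7}:
k:     0  1  2  3  4  5  6  7  8  9 10 11 12 13
g(k):  0  1  2  3  0  1  2  3  0  1  2  3  0  1
The P-positions (g = 0) in 0..13 are 0, 4, 8, 12.

0, 4, 8, 12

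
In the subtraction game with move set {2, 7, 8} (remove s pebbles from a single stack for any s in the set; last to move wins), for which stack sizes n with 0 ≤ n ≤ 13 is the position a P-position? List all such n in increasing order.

0, 1, 4, 5, 10

Compute g(0), g(1), … for moves {2, 7, 8}:
g(0) = mex{} = 0
g(1) = mex{} = 0
g(2) = mex{0} = 1
g(3) = mex{0} = 1
g(4) = mex{1} = 0
g(5) = mex{1} = 0
g(6) = mex{0} = 1
g(7) = mex{0} = 1
g(8) = mex{0,1} = 2
g(9) = mex{0,1} = 2
g(10) = mex{1,2} = 0
g(11) = mex{0,1,2} = 3
g(12) = mex{0} = 1
g(13) = mex{0,1,3} = 2
The P-positions (g = 0) in 0..13 are 0, 1, 4, 5, 10.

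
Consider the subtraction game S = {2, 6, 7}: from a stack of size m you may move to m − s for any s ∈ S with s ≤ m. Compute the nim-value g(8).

Grundy values for subtraction set {2, 6, 7}:
g(0) = mex{} = 0
g(1) = mex{} = 0
g(2) = mex{0} = 1
g(3) = mex{0} = 1
g(4) = mex{1} = 0
g(5) = mex{1} = 0
g(6) = mex{0} = 1
g(7) = mex{0} = 1
g(8) = mex{0,1} = 2
So g(8) = 2.

2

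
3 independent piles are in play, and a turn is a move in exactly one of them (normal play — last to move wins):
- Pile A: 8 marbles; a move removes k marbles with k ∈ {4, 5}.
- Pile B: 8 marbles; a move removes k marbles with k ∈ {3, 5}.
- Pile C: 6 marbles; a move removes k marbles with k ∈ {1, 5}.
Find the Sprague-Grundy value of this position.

2

For pile A, compute g(0), g(1), … with moves {4, 5}:
g(0) = mex{} = 0
g(1) = mex{} = 0
g(2) = mex{} = 0
g(3) = mex{} = 0
g(4) = mex{0} = 1
g(5) = mex{0} = 1
g(6) = mex{0} = 1
g(7) = mex{0} = 1
g(8) = mex{0,1} = 2
So g(8) = 2.
Build the Grundy sequence for pile B with g(k) = mex{g(k−s) : s ∈ {3, 5}, s ≤ k}:
g(0) = mex{} = 0
g(1) = mex{} = 0
g(2) = mex{} = 0
g(3) = mex{0} = 1
g(4) = mex{0} = 1
g(5) = mex{0} = 1
g(6) = mex{0,1} = 2
g(7) = mex{0,1} = 2
g(8) = mex{1} = 0
So g(8) = 0.
Build the Grundy sequence for pile C with g(k) = mex{g(k−s) : s ∈ {1, 5}, s ≤ k}:
g(0) = mex{} = 0
g(1) = mex{0} = 1
g(2) = mex{1} = 0
g(3) = mex{0} = 1
g(4) = mex{1} = 0
g(5) = mex{0} = 1
g(6) = mex{1} = 0
So g(6) = 0.
The value of a disjunctive sum is the nim-sum of the parts.
Combined value = 2 XOR 0 XOR 0 = 2.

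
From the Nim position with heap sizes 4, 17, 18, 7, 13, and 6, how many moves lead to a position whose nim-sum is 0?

1

Compute the nim-sum pairwise:
4 ⊕ 17 = 21
21 ⊕ 18 = 7
7 ⊕ 7 = 0
0 ⊕ 13 = 13
13 ⊕ 6 = 11
The overall nim-sum is X = 11. A heap of size p has a winning move iff p XOR X < p (reduce it to p XOR X).
  4: 4 XOR 11 = 15 ≥ 4 — no move.
  17: 17 XOR 11 = 26 ≥ 17 — no move.
  18: 18 XOR 11 = 25 ≥ 18 — no move.
  7: 7 XOR 11 = 12 ≥ 7 — no move.
  13: 13 XOR 11 = 6 < 13 — winning move (to 6).
  6: 6 XOR 11 = 13 ≥ 6 — no move.
That gives 1 winning move.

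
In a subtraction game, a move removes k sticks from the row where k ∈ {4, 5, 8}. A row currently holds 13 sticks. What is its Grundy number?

0

Grundy values for subtraction set {4, 5, 8}:
k:     0  1  2  3  4  5  6  7  8  9 10 11 12 13
g(k):  0  0  0  0  1  1  1  1  2  2  2  2  0  0
So g(13) = 0.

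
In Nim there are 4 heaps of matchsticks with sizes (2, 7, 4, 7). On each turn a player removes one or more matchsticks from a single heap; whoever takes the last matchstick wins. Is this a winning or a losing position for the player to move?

In binary:
  010  (2)
  111  (7)
  100  (4)
  111  (7)
  ---
  110  (6)
The nim-sum is 6 ≠ 0, so this is an N-position: the player to move can win.

Winning position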